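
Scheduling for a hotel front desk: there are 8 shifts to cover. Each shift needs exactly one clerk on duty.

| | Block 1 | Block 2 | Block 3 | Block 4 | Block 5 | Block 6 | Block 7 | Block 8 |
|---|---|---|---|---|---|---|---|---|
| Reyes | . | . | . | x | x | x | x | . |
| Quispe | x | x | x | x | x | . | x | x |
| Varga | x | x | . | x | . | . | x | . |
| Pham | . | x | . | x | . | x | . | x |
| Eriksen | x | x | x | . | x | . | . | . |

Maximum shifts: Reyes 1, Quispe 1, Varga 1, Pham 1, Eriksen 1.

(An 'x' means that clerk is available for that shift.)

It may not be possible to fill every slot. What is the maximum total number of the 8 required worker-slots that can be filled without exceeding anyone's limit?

Total capacity across all clerks is 1+1+1+1+1 = 5, and 8 slots are needed, so at most 5 can be filled.
An assignment achieving 5: Block 1→Varga, Block 3→Quispe, Block 5→Eriksen, Block 6→Reyes, Block 8→Pham.
Loads: Reyes 1/1, Quispe 1/1, Varga 1/1, Pham 1/1, Eriksen 1/1.

5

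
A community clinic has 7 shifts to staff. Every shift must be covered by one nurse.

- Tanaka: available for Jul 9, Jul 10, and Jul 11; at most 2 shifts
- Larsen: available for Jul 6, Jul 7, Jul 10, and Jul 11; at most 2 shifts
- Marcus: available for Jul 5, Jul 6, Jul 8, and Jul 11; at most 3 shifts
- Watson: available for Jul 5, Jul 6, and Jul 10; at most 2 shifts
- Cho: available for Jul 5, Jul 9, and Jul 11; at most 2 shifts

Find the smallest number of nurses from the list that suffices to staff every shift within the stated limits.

3

7 slots to fill and no one can take more than 3, so at least ⌈7/3⌉ = 3 nurses are needed.
Tanaka, Larsen, and Marcus alone can cover everything: Jul 5→Marcus, Jul 6→Larsen, Jul 7→Larsen, Jul 8→Marcus, Jul 9→Tanaka, Jul 10→Tanaka, Jul 11→Marcus.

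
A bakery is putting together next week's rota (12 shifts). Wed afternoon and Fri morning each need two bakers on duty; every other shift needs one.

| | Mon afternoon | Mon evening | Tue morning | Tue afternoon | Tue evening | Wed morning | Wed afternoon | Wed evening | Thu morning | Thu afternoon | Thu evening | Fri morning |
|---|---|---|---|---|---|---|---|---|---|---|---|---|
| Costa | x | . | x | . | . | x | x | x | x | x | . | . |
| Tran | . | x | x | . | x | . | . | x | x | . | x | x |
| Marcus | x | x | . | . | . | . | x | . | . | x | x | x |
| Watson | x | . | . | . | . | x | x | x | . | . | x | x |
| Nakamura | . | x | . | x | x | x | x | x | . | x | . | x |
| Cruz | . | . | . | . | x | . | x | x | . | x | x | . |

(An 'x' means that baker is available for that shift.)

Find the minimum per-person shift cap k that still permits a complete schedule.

3

With 6 bakers and 14 worker-slots to fill, someone must work at least ⌈14/6⌉ = 3 shifts, so k ≥ 3.
k = 3 works: Mon afternoon→Costa, Mon evening→Tran, Tue morning→Costa, Tue afternoon→Nakamura, Tue evening→Tran, Wed morning→Watson, Wed afternoon→Marcus+Nakamura, Wed evening→Watson, Thu morning→Costa, Thu afternoon→Marcus, Thu evening→Tran, Fri morning→Marcus+Watson.
Loads: Costa 3, Tran 3, Marcus 3, Watson 3, Nakamura 2, Cruz 0 — all ≤ 3.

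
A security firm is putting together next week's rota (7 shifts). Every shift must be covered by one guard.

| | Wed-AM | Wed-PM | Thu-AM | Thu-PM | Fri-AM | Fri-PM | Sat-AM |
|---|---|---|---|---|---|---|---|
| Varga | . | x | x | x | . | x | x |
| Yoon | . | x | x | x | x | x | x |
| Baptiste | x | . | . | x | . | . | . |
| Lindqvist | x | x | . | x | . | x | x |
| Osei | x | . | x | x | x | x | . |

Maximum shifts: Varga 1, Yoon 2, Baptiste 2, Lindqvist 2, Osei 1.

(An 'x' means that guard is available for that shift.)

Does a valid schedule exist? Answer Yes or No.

Yes

One valid schedule: Wed-AM→Baptiste, Wed-PM→Varga, Thu-AM→Yoon, Thu-PM→Baptiste, Fri-AM→Yoon, Fri-PM→Lindqvist, Sat-AM→Lindqvist.
Loads: Varga 1/1, Yoon 2/2, Baptiste 2/2, Lindqvist 2/2, Osei 0/1 — all within limits.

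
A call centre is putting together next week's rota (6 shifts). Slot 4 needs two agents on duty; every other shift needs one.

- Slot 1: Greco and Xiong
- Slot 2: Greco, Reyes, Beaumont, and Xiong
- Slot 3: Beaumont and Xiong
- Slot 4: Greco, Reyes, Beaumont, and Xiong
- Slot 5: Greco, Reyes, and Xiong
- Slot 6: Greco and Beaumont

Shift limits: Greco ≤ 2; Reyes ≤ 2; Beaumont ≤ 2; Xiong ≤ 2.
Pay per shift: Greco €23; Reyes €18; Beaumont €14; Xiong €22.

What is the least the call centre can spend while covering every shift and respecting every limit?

Picking the cheapest available agent for each shift independently would cost €114, but that ignores the shift limits.
An optimal schedule: Slot 1→Xiong, Slot 2→Reyes, Slot 3→Beaumont, Slot 4→Xiong+Greco, Slot 5→Reyes, Slot 6→Beaumont.
Total: 22 + 18 + 14 + 22 + 23 + 18 + 14 = €131.

€131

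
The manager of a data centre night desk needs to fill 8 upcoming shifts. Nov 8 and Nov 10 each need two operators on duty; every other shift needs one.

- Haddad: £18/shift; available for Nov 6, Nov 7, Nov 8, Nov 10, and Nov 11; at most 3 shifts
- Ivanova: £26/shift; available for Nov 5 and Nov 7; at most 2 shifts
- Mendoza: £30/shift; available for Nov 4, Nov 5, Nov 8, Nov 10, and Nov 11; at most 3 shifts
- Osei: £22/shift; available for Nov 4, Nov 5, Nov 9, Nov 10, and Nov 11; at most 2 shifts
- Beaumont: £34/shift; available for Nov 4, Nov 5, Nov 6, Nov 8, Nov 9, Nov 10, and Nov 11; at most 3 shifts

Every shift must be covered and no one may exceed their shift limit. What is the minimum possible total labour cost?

Picking the cheapest available operator for each shift independently would cost £208, but that ignores the shift limits.
An optimal schedule: Nov 4→Osei, Nov 5→Ivanova, Nov 6→Haddad, Nov 7→Ivanova, Nov 8→Haddad+Mendoza, Nov 9→Osei, Nov 10→Haddad+Mendoza, Nov 11→Mendoza.
Total: 22 + 26 + 18 + 26 + 18 + 30 + 22 + 18 + 30 + 30 = £240.

£240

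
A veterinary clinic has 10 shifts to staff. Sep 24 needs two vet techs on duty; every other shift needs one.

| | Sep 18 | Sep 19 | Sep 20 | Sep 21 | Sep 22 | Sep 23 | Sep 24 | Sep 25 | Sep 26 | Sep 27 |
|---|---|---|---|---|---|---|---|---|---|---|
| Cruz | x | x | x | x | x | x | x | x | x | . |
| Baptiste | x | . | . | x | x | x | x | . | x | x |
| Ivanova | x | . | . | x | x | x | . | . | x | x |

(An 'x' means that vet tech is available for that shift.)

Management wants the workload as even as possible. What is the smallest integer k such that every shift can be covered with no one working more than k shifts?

With 3 vet techs and 11 worker-slots to fill, someone must work at least ⌈11/3⌉ = 4 shifts, so k ≥ 4.
k = 4 works: Sep 18→Baptiste, Sep 19→Cruz, Sep 20→Cruz, Sep 21→Baptiste, Sep 22→Ivanova, Sep 23→Ivanova, Sep 24→Cruz+Baptiste, Sep 25→Cruz, Sep 26→Ivanova, Sep 27→Baptiste.
Loads: Cruz 4, Baptiste 4, Ivanova 3 — all ≤ 4.

4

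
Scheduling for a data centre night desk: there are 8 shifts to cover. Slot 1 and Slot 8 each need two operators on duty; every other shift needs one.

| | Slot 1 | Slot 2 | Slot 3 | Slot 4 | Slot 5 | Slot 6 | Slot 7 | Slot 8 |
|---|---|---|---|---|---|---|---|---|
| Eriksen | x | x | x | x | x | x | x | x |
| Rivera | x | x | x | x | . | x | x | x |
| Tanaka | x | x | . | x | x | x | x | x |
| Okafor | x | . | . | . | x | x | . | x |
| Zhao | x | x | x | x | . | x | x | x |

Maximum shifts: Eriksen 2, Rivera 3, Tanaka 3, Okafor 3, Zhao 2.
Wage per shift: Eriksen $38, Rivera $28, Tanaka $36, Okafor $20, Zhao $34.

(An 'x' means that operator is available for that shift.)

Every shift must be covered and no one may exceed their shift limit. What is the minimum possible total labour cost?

Picking the cheapest available operator for each shift independently would cost $248, but that ignores the shift limits.
An optimal schedule: Slot 1→Okafor+Tanaka, Slot 2→Rivera, Slot 3→Rivera, Slot 4→Rivera, Slot 5→Okafor, Slot 6→Okafor, Slot 7→Zhao, Slot 8→Zhao+Tanaka.
Total: 20 + 36 + 28 + 28 + 28 + 20 + 20 + 34 + 34 + 36 = $284.

$284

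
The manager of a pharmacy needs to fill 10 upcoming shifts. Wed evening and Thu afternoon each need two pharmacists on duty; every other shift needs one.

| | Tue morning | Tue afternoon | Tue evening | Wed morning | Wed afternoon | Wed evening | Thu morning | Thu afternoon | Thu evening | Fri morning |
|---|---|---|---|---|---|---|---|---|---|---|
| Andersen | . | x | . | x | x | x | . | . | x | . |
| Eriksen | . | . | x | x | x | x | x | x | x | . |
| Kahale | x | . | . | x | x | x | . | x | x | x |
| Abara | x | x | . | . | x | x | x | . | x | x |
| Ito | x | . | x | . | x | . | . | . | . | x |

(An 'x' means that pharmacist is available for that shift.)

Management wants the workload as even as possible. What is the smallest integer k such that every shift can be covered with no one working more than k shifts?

3

With 5 pharmacists and 12 worker-slots to fill, someone must work at least ⌈12/5⌉ = 3 shifts, so k ≥ 3.
k = 3 works: Tue morning→Kahale, Tue afternoon→Andersen, Tue evening→Eriksen, Wed morning→Andersen, Wed afternoon→Abara, Wed evening→Andersen+Abara, Thu morning→Eriksen, Thu afternoon→Eriksen+Kahale, Thu evening→Abara, Fri morning→Kahale.
Loads: Andersen 3, Eriksen 3, Kahale 3, Abara 3, Ito 0 — all ≤ 3.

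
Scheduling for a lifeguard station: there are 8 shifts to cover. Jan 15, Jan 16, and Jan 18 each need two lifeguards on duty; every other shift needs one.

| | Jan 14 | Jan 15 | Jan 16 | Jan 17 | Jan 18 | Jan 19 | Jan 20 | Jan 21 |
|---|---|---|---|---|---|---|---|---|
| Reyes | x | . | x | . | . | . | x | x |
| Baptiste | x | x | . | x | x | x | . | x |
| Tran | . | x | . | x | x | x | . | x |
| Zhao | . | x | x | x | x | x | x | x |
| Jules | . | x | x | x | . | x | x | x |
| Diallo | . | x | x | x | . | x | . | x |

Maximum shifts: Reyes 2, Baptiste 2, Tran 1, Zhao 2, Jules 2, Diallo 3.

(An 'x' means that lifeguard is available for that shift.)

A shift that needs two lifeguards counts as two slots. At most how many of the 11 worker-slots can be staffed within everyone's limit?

Total capacity across all lifeguards is 2+2+1+2+2+3 = 12, and 11 slots are needed, so at most 11 can be filled.
An assignment achieving 11: Jan 14→Reyes, Jan 15→Baptiste+Zhao, Jan 16→Zhao+Jules, Jan 17→Jules, Jan 18→Baptiste+Tran, Jan 19→Diallo, Jan 20→Reyes, Jan 21→Diallo.
Loads: Reyes 2/2, Baptiste 2/2, Tran 1/1, Zhao 2/2, Jules 2/2, Diallo 2/3.

11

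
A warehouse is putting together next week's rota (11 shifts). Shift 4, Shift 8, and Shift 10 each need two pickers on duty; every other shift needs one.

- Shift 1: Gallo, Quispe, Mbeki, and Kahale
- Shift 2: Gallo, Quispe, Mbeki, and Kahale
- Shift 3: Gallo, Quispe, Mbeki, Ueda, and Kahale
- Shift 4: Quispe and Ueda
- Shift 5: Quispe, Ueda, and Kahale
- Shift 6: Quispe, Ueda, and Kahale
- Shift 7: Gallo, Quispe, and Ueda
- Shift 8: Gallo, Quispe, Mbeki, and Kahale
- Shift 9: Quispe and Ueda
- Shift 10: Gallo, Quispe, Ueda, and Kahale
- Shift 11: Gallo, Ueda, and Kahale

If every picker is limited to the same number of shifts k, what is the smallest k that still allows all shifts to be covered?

3

With 5 pickers and 14 worker-slots to fill, someone must work at least ⌈14/5⌉ = 3 shifts, so k ≥ 3.
k = 3 works: Shift 1→Gallo, Shift 2→Mbeki, Shift 3→Mbeki, Shift 4→Quispe+Ueda, Shift 5→Quispe, Shift 6→Ueda, Shift 7→Gallo, Shift 8→Mbeki+Kahale, Shift 9→Quispe, Shift 10→Ueda+Kahale, Shift 11→Gallo.
Loads: Gallo 3, Quispe 3, Mbeki 3, Ueda 3, Kahale 2 — all ≤ 3.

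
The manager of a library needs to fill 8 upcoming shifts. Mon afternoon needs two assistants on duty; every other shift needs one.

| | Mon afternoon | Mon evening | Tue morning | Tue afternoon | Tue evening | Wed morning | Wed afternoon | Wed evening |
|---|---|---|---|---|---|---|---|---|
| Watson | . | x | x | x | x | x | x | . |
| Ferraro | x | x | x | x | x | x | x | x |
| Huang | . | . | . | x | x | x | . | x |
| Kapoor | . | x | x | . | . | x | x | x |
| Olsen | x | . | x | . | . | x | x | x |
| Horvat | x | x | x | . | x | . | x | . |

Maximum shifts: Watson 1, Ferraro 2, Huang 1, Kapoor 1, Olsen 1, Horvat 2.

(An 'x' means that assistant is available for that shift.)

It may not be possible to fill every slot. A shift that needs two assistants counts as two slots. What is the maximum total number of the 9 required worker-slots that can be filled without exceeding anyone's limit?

8

Total capacity across all assistants is 1+2+1+1+1+2 = 8, and 9 slots are needed, so at most 8 can be filled.
An assignment achieving 8: Mon afternoon→Ferraro+Olsen, Mon evening→Ferraro, Tue morning→Horvat, Tue afternoon→Watson, Tue evening→Huang, Wed afternoon→Horvat, Wed evening→Kapoor.
Loads: Watson 1/1, Ferraro 2/2, Huang 1/1, Kapoor 1/1, Olsen 1/1, Horvat 2/2.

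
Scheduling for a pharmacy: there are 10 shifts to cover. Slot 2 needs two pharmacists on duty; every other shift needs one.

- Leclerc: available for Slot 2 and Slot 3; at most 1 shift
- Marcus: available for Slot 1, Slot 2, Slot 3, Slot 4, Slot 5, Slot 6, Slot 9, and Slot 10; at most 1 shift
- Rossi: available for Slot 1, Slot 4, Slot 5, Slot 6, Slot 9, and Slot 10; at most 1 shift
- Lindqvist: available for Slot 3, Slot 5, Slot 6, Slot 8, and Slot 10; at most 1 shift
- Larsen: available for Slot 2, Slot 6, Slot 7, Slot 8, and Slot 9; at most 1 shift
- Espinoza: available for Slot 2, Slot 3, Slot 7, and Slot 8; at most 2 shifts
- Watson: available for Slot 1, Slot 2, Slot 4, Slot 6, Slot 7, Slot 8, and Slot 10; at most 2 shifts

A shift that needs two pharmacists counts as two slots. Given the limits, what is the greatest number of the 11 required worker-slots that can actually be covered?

Total capacity across all pharmacists is 1+1+1+1+1+2+2 = 9, and 11 slots are needed, so at most 9 can be filled.
An assignment achieving 9: Slot 1→Marcus, Slot 2→Espinoza+Watson, Slot 3→Leclerc, Slot 4→Rossi, Slot 5→Lindqvist, Slot 7→Larsen, Slot 8→Espinoza, Slot 10→Watson.
Loads: Leclerc 1/1, Marcus 1/1, Rossi 1/1, Lindqvist 1/1, Larsen 1/1, Espinoza 2/2, Watson 2/2.

9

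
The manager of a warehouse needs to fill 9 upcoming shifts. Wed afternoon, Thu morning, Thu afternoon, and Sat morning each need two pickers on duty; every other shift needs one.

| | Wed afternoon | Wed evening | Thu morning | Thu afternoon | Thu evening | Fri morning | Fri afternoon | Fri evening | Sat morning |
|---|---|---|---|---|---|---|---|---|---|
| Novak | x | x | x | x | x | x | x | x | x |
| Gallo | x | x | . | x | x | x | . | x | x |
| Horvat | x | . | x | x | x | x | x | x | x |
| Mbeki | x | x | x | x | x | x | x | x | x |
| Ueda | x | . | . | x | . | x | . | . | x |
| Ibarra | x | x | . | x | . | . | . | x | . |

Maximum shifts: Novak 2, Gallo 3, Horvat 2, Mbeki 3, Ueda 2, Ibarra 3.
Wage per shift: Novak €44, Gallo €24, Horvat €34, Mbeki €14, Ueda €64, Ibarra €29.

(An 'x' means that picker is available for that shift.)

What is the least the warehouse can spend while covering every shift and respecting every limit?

Picking the cheapest available picker for each shift independently would cost €232, but that ignores the shift limits.
An optimal schedule: Wed afternoon→Ibarra+Novak, Wed evening→Mbeki, Thu morning→Mbeki+Horvat, Thu afternoon→Ibarra+Novak, Thu evening→Gallo, Fri morning→Gallo, Fri afternoon→Mbeki, Fri evening→Ibarra, Sat morning→Gallo+Horvat.
Total: 29 + 44 + 14 + 14 + 34 + 29 + 44 + 24 + 24 + 14 + 29 + 24 + 34 = €357.

€357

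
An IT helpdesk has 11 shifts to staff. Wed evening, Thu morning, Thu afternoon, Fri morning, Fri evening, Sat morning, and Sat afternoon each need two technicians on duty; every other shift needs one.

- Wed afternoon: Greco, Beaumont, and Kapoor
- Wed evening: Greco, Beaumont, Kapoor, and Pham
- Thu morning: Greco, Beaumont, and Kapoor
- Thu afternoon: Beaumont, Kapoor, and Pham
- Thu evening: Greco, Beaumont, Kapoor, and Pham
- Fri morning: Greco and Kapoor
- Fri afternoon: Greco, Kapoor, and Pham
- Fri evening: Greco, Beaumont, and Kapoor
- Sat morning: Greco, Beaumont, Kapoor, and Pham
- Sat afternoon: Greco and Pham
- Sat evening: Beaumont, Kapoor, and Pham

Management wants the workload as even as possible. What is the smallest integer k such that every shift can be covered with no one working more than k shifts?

With 4 technicians and 18 worker-slots to fill, someone must work at least ⌈18/4⌉ = 5 shifts, so k ≥ 5.
k = 5 works: Wed afternoon→Greco, Wed evening→Kapoor+Pham, Thu morning→Greco+Beaumont, Thu afternoon→Beaumont+Kapoor, Thu evening→Beaumont, Fri morning→Greco+Kapoor, Fri afternoon→Greco, Fri evening→Beaumont+Kapoor, Sat morning→Kapoor+Pham, Sat afternoon→Greco+Pham, Sat evening→Beaumont.
Loads: Greco 5, Beaumont 5, Kapoor 5, Pham 3 — all ≤ 5.

5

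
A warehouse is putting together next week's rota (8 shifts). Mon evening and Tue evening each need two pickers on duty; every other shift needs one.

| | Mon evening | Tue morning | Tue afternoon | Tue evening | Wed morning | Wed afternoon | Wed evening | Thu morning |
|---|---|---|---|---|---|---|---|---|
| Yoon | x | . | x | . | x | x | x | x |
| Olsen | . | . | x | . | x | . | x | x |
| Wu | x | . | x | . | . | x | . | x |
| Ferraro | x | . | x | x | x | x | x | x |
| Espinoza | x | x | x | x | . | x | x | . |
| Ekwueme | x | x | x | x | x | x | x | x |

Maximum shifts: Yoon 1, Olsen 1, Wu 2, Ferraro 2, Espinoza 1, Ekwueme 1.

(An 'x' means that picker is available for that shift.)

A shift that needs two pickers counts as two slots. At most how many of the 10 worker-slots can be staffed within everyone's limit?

8

Total capacity across all pickers is 1+1+2+2+1+1 = 8, and 10 slots are needed, so at most 8 can be filled.
An assignment achieving 8: Mon evening→Wu+Ferraro, Tue morning→Espinoza, Tue evening→Ferraro+Ekwueme, Wed morning→Yoon, Wed afternoon→Wu, Wed evening→Olsen.
Loads: Yoon 1/1, Olsen 1/1, Wu 2/2, Ferraro 2/2, Espinoza 1/1, Ekwueme 1/1.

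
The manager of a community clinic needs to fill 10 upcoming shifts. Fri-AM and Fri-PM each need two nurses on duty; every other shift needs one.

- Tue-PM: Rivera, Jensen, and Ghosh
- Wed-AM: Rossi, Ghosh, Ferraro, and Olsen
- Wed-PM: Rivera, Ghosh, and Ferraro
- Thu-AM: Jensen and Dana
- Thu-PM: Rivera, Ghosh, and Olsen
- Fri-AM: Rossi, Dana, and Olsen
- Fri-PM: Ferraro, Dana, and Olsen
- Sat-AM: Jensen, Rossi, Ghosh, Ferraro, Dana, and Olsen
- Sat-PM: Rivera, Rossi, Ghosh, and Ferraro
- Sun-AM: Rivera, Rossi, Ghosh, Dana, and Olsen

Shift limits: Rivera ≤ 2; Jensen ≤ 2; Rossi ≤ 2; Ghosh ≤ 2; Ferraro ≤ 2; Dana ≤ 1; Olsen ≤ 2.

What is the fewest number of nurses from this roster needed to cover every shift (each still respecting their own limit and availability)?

6

12 slots to fill and no one can take more than 2, so at least ⌈12/2⌉ = 6 nurses are needed.
Rivera, Jensen, Rossi, Ghosh, Ferraro, and Olsen alone can cover everything: Tue-PM→Rivera, Wed-AM→Rossi, Wed-PM→Rivera, Thu-AM→Jensen, Thu-PM→Ghosh, Fri-AM→Rossi+Olsen, Fri-PM→Ferraro+Olsen, Sat-AM→Jensen, Sat-PM→Ferraro, Sun-AM→Ghosh.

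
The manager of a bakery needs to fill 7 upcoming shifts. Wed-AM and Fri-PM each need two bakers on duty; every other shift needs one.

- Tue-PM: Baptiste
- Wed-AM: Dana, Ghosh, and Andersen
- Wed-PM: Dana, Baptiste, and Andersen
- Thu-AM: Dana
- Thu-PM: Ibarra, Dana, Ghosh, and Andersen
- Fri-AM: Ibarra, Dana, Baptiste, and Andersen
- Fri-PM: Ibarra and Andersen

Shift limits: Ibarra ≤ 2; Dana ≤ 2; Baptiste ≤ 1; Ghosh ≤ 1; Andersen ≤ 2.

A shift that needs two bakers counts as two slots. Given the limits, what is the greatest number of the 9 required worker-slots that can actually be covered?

8

Total capacity across all bakers is 2+2+1+1+2 = 8, and 9 slots are needed, so at most 8 can be filled.
An assignment achieving 8: Tue-PM→Baptiste, Wed-AM→Dana+Ghosh, Wed-PM→Andersen, Thu-AM→Dana, Thu-PM→Ibarra, Fri-PM→Ibarra+Andersen.
Loads: Ibarra 2/2, Dana 2/2, Baptiste 1/1, Ghosh 1/1, Andersen 2/2.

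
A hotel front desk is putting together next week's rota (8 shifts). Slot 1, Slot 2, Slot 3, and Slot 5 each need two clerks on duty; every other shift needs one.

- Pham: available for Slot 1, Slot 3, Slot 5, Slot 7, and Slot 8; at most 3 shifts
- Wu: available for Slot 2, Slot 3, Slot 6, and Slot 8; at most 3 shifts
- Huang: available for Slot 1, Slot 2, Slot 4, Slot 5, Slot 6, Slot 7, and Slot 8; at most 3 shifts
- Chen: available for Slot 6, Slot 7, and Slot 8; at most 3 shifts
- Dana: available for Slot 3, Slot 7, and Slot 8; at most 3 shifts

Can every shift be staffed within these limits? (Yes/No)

Total capacity is 15 and 12 slots are needed, so capacity alone doesn't rule it out.
Shifts {Slot 1, Slot 2, Slot 4, Slot 5} need 7 worker-slots in total, but the clerks available for any of those shifts (Pham, Wu, and Huang) can supply at most 6 among them. So no valid schedule exists.

No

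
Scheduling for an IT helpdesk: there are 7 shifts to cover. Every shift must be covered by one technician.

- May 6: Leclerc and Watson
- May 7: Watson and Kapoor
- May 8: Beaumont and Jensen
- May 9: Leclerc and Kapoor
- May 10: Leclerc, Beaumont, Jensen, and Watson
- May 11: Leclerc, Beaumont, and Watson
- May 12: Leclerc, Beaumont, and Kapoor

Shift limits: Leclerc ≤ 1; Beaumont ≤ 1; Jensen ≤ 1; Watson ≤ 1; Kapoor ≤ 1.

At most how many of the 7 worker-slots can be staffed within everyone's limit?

5

Total capacity across all technicians is 1+1+1+1+1 = 5, and 7 slots are needed, so at most 5 can be filled.
An assignment achieving 5: May 6→Leclerc, May 7→Watson, May 8→Beaumont, May 9→Kapoor, May 10→Jensen.
Loads: Leclerc 1/1, Beaumont 1/1, Jensen 1/1, Watson 1/1, Kapoor 1/1.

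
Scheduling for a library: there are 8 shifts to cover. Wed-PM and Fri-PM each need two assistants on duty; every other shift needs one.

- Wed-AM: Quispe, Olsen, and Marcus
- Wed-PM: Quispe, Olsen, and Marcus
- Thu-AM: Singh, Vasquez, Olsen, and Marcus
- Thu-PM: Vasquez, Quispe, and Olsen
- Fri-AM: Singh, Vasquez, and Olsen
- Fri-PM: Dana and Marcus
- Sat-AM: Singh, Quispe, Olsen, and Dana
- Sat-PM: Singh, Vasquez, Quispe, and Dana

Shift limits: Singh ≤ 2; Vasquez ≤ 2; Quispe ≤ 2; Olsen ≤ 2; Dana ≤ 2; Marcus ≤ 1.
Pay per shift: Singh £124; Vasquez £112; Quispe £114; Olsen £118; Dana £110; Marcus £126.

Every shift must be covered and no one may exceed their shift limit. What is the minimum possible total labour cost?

Fri-PM can only be covered by Dana and Marcus, so that assignment is forced.
Picking the cheapest available assistant for each shift independently would cost £1138, but that ignores the shift limits.
An optimal schedule: Wed-AM→Quispe, Wed-PM→Quispe+Olsen, Thu-AM→Olsen, Thu-PM→Vasquez, Fri-AM→Vasquez, Fri-PM→Dana+Marcus, Sat-AM→Dana, Sat-PM→Singh.
Total: 114 + 114 + 118 + 118 + 112 + 112 + 110 + 126 + 110 + 124 = £1158.

£1158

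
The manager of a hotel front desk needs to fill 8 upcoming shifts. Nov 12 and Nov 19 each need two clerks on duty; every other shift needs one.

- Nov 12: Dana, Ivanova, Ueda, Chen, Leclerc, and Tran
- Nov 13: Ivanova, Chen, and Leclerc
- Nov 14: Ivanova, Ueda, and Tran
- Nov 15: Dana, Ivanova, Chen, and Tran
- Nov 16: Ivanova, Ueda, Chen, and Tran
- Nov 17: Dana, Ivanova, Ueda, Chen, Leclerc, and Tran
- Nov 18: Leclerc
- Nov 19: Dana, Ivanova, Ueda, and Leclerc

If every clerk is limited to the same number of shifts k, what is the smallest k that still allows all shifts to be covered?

With 6 clerks and 10 worker-slots to fill, someone must work at least ⌈10/6⌉ = 2 shifts, so k ≥ 2.
k = 2 works: Nov 12→Chen+Tran, Nov 13→Ivanova, Nov 14→Ivanova, Nov 15→Dana, Nov 16→Ueda, Nov 17→Dana, Nov 18→Leclerc, Nov 19→Ueda+Leclerc.
Loads: Dana 2, Ivanova 2, Ueda 2, Chen 1, Leclerc 2, Tran 1 — all ≤ 2.

2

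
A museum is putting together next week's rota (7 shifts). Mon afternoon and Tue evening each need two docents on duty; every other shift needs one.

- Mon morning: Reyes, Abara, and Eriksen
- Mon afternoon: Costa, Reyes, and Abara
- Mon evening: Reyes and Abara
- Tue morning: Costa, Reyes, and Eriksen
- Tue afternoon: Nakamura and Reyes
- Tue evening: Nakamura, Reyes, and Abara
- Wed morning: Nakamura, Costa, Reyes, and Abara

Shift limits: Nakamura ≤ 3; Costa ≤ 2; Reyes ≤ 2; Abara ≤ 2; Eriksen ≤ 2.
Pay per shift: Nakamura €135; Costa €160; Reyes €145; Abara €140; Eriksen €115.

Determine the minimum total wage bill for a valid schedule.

Picking the cheapest available docent for each shift independently would cost €1200, but that ignores the shift limits.
An optimal schedule: Mon morning→Eriksen, Mon afternoon→Abara+Reyes, Mon evening→Abara, Tue morning→Eriksen, Tue afternoon→Nakamura, Tue evening→Nakamura+Reyes, Wed morning→Nakamura.
Total: 115 + 140 + 145 + 140 + 115 + 135 + 135 + 145 + 135 = €1205.

€1205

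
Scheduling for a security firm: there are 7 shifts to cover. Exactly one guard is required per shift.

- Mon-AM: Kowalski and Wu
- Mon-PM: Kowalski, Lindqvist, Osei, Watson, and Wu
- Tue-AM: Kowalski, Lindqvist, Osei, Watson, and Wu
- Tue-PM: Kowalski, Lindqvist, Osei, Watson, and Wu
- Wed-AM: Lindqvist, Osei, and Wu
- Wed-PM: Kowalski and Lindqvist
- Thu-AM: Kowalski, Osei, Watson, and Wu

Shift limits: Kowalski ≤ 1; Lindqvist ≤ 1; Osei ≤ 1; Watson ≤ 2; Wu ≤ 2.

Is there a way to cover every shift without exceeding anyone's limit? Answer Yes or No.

One valid schedule: Mon-AM→Kowalski, Mon-PM→Watson, Tue-AM→Wu, Tue-PM→Wu, Wed-AM→Osei, Wed-PM→Lindqvist, Thu-AM→Watson.
Loads: Kowalski 1/1, Lindqvist 1/1, Osei 1/1, Watson 2/2, Wu 2/2 — all within limits.

Yes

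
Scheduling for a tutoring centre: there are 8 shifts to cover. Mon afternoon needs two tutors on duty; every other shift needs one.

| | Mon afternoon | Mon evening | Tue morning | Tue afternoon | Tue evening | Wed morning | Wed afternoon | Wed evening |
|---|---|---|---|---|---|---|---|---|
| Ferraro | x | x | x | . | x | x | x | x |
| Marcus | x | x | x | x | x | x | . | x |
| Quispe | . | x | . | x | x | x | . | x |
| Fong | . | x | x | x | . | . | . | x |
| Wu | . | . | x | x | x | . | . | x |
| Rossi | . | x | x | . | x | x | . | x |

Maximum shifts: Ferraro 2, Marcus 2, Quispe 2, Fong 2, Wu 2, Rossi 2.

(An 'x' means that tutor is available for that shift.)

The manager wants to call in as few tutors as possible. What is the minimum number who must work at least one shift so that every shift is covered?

5

9 slots to fill and no one can take more than 2, so at least ⌈9/2⌉ = 5 tutors are needed.
Ferraro, Marcus, Quispe, Fong, and Wu alone can cover everything: Mon afternoon→Ferraro+Marcus, Mon evening→Quispe, Tue morning→Fong, Tue afternoon→Quispe, Tue evening→Wu, Wed morning→Marcus, Wed afternoon→Ferraro, Wed evening→Fong.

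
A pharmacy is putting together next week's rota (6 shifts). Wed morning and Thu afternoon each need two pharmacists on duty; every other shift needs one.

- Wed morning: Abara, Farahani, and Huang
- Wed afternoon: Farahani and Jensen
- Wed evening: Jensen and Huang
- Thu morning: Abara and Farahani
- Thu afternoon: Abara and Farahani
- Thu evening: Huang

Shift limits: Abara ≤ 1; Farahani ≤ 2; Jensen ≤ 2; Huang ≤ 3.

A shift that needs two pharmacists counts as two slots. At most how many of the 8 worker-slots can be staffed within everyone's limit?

Total capacity across all pharmacists is 1+2+2+3 = 8, and 8 slots are needed, so at most 8 can be filled.
Shifts {Wed morning, Thu morning, Thu afternoon} need 5 slots but only Abara, Farahani, and Huang are available for them, supplying at most 4 — so at least 1 slot must go unfilled.
An assignment achieving 7: Wed morning→Farahani+Huang, Wed afternoon→Jensen, Wed evening→Jensen, Thu morning→Abara, Thu afternoon→Farahani, Thu evening→Huang.
Loads: Abara 1/1, Farahani 2/2, Jensen 2/2, Huang 2/3.

7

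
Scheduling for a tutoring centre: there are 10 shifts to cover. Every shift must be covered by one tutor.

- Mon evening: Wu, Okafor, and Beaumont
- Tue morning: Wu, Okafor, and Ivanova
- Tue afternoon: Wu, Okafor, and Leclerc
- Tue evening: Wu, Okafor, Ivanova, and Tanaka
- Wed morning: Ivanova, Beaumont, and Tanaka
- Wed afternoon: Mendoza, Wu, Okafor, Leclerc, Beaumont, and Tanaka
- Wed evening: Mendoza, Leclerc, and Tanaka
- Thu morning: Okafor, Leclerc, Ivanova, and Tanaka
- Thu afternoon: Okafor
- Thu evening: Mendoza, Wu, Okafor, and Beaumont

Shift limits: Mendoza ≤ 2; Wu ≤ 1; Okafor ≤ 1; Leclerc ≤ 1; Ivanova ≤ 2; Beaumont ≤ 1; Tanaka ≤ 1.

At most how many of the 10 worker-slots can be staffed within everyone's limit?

Total capacity across all tutors is 2+1+1+1+2+1+1 = 9, and 10 slots are needed, so at most 9 can be filled.
An assignment achieving 9: Mon evening→Wu, Tue morning→Ivanova, Tue afternoon→Leclerc, Tue evening→Tanaka, Wed morning→Ivanova, Wed afternoon→Beaumont, Wed evening→Mendoza, Thu afternoon→Okafor, Thu evening→Mendoza.
Loads: Mendoza 2/2, Wu 1/1, Okafor 1/1, Leclerc 1/1, Ivanova 2/2, Beaumont 1/1, Tanaka 1/1.

9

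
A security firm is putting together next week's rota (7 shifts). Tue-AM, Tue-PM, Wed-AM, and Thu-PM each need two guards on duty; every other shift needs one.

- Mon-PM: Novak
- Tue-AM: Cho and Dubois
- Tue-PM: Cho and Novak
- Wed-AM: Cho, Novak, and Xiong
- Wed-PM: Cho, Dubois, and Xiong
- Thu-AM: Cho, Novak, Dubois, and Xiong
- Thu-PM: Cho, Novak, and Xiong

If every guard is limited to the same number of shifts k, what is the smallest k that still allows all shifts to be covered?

With 4 guards and 11 worker-slots to fill, someone must work at least ⌈11/4⌉ = 3 shifts, so k ≥ 3.
k = 3 works: Mon-PM→Novak, Tue-AM→Cho+Dubois, Tue-PM→Cho+Novak, Wed-AM→Cho+Xiong, Wed-PM→Dubois, Thu-AM→Dubois, Thu-PM→Novak+Xiong.
Loads: Cho 3, Novak 3, Dubois 3, Xiong 2 — all ≤ 3.

3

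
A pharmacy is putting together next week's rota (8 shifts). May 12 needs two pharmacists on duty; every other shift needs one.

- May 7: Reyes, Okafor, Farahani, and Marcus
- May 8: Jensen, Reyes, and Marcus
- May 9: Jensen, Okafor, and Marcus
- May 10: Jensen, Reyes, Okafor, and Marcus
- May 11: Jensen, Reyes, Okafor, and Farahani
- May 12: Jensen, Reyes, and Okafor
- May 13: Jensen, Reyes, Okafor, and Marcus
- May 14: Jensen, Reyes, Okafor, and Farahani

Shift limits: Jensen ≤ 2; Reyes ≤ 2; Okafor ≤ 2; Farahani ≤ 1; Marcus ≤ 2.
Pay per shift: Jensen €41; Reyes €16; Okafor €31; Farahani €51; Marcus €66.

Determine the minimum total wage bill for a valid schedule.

Picking the cheapest available pharmacist for each shift independently would cost €174, but that ignores the shift limits.
An optimal schedule: May 7→Reyes, May 8→Jensen, May 9→Jensen, May 10→Marcus, May 11→Okafor, May 12→Reyes+Okafor, May 13→Marcus, May 14→Farahani.
Total: 16 + 41 + 41 + 66 + 31 + 16 + 31 + 66 + 51 = €359.

€359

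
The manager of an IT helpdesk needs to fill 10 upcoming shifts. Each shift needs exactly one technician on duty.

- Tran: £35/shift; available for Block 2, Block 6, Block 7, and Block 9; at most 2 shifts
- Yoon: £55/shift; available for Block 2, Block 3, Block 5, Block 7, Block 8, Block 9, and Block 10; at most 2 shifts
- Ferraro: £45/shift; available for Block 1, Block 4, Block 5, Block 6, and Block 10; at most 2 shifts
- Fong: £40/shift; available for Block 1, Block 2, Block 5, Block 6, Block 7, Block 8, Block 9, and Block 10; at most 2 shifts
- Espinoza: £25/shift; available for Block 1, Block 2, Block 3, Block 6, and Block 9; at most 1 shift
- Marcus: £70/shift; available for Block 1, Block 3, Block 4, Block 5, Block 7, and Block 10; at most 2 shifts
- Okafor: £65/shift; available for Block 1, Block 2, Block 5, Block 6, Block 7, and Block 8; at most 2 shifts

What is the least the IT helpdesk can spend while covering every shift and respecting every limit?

£440

Picking the cheapest available technician for each shift independently would cost £325, but that ignores the shift limits.
An optimal schedule: Block 1→Ferraro, Block 2→Tran, Block 3→Espinoza, Block 4→Ferraro, Block 5→Yoon, Block 6→Okafor, Block 7→Yoon, Block 8→Fong, Block 9→Tran, Block 10→Fong.
Total: 45 + 35 + 25 + 45 + 55 + 65 + 55 + 40 + 35 + 40 = £440.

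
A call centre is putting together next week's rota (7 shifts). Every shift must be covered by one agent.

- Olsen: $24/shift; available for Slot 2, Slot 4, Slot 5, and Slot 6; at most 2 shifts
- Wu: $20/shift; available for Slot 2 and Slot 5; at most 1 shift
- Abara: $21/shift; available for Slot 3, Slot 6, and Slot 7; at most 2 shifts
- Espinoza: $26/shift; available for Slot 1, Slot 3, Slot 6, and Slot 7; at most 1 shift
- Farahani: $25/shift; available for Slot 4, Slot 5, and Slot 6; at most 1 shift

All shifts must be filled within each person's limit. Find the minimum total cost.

Slot 1 can only be covered by Espinoza, so that assignment is forced.
Picking the cheapest available agent for each shift independently would cost $153, but that ignores the shift limits.
An optimal schedule: Slot 1→Espinoza, Slot 2→Olsen, Slot 3→Abara, Slot 4→Olsen, Slot 5→Wu, Slot 6→Farahani, Slot 7→Abara.
Total: 26 + 24 + 21 + 24 + 20 + 25 + 21 = $161.

$161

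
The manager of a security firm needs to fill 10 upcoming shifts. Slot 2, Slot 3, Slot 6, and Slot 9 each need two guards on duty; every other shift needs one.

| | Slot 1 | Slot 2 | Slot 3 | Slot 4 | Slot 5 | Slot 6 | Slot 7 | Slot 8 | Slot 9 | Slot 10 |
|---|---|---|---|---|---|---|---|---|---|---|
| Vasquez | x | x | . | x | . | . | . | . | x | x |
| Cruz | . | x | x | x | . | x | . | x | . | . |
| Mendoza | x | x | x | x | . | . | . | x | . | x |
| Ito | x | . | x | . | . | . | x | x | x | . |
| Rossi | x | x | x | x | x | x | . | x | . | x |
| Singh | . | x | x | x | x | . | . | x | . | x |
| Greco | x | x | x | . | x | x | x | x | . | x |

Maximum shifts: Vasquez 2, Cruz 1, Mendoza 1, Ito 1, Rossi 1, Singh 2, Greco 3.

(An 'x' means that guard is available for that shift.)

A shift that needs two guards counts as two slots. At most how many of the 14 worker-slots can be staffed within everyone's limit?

Total capacity across all guards is 2+1+1+1+1+2+3 = 11, and 14 slots are needed, so at most 11 can be filled.
An assignment achieving 11: Slot 1→Vasquez, Slot 2→Singh+Greco, Slot 3→Greco, Slot 4→Mendoza, Slot 5→Rossi, Slot 6→Cruz+Greco, Slot 7→Ito, Slot 9→Vasquez, Slot 10→Singh.
Loads: Vasquez 2/2, Cruz 1/1, Mendoza 1/1, Ito 1/1, Rossi 1/1, Singh 2/2, Greco 3/3.

11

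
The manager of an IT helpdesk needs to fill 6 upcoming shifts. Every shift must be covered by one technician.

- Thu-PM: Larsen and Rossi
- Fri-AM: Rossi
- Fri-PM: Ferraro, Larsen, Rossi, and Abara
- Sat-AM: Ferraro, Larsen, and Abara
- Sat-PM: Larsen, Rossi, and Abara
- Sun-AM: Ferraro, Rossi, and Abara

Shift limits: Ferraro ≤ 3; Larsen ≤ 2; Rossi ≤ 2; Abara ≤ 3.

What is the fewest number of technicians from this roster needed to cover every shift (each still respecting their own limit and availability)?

3

6 slots to fill and no one can take more than 3, so at least ⌈6/3⌉ = 2 technicians are needed.
No set of 2 technicians can cover every shift (each such set leaves at least one shift with no one available or exceeds a cap).
Ferraro, Larsen, and Rossi alone can cover everything: Thu-PM→Larsen, Fri-AM→Rossi, Fri-PM→Ferraro, Sat-AM→Ferraro, Sat-PM→Larsen, Sun-AM→Ferraro.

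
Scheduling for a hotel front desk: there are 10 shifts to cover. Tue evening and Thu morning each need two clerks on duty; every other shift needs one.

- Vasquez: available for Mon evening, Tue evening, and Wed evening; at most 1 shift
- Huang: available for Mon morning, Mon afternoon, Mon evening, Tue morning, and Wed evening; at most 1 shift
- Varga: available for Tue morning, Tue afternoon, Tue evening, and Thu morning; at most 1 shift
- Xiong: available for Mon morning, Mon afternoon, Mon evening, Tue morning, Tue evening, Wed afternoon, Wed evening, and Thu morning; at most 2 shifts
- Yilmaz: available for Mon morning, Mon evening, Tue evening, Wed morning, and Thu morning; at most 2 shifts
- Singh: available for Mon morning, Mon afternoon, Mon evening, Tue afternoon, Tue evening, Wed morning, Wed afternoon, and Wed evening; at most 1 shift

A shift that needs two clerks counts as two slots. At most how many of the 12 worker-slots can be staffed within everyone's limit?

Total capacity across all clerks is 1+1+1+2+2+1 = 8, and 12 slots are needed, so at most 8 can be filled.
An assignment achieving 8: Mon morning→Singh, Mon afternoon→Huang, Tue morning→Xiong, Tue afternoon→Varga, Wed morning→Yilmaz, Wed afternoon→Xiong, Wed evening→Vasquez, Thu morning→Yilmaz.
Loads: Vasquez 1/1, Huang 1/1, Varga 1/1, Xiong 2/2, Yilmaz 2/2, Singh 1/1.

8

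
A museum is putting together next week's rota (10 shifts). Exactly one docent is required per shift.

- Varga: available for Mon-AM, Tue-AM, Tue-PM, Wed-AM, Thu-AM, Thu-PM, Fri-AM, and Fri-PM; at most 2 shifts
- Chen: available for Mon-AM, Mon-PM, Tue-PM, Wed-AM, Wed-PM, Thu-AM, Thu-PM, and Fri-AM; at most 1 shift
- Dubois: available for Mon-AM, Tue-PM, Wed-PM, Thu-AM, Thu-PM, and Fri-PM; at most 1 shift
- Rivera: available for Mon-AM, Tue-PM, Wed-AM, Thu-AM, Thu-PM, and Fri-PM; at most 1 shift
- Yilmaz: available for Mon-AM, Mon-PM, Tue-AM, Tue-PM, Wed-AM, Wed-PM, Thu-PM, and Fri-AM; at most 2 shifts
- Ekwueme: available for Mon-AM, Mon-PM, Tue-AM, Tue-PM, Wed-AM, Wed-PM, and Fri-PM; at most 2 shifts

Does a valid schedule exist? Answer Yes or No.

No

Total capacity is 2+1+1+1+2+2 = 9 but 10 worker-slots are needed — infeasible.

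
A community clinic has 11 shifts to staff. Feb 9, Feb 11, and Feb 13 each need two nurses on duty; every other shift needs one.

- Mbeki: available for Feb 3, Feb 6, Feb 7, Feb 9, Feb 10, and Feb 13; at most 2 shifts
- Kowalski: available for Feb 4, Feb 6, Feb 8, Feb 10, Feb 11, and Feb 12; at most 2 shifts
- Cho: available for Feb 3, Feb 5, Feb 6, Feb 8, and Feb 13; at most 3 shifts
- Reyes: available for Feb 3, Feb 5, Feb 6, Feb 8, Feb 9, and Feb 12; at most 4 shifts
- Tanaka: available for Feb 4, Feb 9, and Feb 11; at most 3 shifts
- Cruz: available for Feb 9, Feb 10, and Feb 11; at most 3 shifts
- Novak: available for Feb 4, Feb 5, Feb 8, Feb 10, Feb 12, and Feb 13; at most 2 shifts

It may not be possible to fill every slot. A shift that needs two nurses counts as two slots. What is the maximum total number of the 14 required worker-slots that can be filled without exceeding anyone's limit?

Total capacity across all nurses is 2+2+3+4+3+3+2 = 19, and 14 slots are needed, so at most 14 can be filled.
An assignment achieving 14: Feb 3→Mbeki, Feb 4→Kowalski, Feb 5→Cho, Feb 6→Cho, Feb 7→Mbeki, Feb 8→Reyes, Feb 9→Reyes+Tanaka, Feb 10→Cruz, Feb 11→Kowalski+Tanaka, Feb 12→Reyes, Feb 13→Cho+Novak.
Loads: Mbeki 2/2, Kowalski 2/2, Cho 3/3, Reyes 3/4, Tanaka 2/3, Cruz 1/3, Novak 1/2.

14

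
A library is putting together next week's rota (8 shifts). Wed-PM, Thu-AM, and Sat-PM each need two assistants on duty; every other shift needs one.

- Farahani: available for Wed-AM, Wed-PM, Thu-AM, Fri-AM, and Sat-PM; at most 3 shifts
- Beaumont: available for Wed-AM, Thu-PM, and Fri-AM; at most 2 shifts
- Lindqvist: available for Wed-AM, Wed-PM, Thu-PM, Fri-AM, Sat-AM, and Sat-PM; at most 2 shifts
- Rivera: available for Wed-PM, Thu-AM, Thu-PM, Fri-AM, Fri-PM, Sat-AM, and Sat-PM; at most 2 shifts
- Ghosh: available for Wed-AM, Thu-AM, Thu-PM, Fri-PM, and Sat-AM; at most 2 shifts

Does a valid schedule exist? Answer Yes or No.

Yes

One valid schedule: Wed-AM→Beaumont, Wed-PM→Farahani+Lindqvist, Thu-AM→Farahani+Rivera, Thu-PM→Ghosh, Fri-AM→Beaumont, Fri-PM→Rivera, Sat-AM→Ghosh, Sat-PM→Farahani+Lindqvist.
Loads: Farahani 3/3, Beaumont 2/2, Lindqvist 2/2, Rivera 2/2, Ghosh 2/2 — all within limits.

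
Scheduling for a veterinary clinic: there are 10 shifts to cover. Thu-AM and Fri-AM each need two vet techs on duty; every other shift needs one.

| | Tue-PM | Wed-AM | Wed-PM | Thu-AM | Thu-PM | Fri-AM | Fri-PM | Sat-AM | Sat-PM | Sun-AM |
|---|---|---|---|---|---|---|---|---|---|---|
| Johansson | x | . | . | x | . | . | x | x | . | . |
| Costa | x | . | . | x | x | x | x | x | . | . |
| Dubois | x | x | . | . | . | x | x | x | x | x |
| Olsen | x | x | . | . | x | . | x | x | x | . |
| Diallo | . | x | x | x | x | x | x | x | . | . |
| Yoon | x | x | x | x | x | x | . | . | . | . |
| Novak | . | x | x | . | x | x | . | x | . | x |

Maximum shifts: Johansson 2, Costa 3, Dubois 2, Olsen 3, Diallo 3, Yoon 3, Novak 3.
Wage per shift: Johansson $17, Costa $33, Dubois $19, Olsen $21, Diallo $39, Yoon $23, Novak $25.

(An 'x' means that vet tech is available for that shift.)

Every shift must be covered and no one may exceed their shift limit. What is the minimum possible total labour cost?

Picking the cheapest available vet tech for each shift independently would cost $234, but that ignores the shift limits.
An optimal schedule: Tue-PM→Johansson, Wed-AM→Olsen, Wed-PM→Yoon, Thu-AM→Johansson+Yoon, Thu-PM→Olsen, Fri-AM→Yoon+Novak, Fri-PM→Olsen, Sat-AM→Novak, Sat-PM→Dubois, Sun-AM→Dubois.
Total: 17 + 21 + 23 + 17 + 23 + 21 + 23 + 25 + 21 + 25 + 19 + 19 = $254.

$254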